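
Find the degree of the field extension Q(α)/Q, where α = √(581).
[Q(α):Q] = 2

[Q(α):Q] equals the degree of the minimal polynomial of α. Here α^2 = 581 and x^2 - 581 is irreducible (d = 581 is squarefree, ≠ 1, hence not a square), so deg(m_α) = 2. Thus [Q(α):Q] = 2.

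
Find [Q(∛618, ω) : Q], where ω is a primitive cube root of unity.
[Q(∛618, ω) : Q] = 6

[Q(∛618):Q] = 3 (min poly x^3 - 618, irreducible since 618 is not a perfect cube). [Q(ω):Q] = 2 (min poly x^2 + x + 1). Since Q(∛618) ⊂ R and ω ∉ R, we have ω ∉ Q(∛618), so x^2 + x + 1 remains irreducible over Q(∛618) and [Q(∛618, ω) : Q(∛618)] = 2. By the tower law, [Q(∛618, ω) : Q] = 3 · 2 = 6. (In fact Q(∛618, ω) is the splitting field of x^3 - 618 over Q.)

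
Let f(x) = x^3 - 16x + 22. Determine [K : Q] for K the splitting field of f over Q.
[K : Q] = 6

By the rational root test, any rational root of the monic integer polynomial f(x) = x^3 - 16x + 22 must be an integer dividing the constant term 22, i.e. one of ±{1, 2, 11, 22}. Evaluating: f(1) = 7, f(-1) = 37, f(2) = -2, f(-2) = 46, f(11) = 1177, f(-11) = -1133, f(22) = 10318, f(-22) = -10274; none is 0, so f has no rational root and is therefore irreducible over Q (a cubic with no linear factor over a field is irreducible). For an irreducible cubic, the Galois group is A_3 or S_3 according as the discriminant disc(f) = -4a^3 - 27b^2 = -4·(-16)^3 - 27·(22)^2 = 3316 is or is not a square in Q. Here disc(f) = 3316 is not a perfect square in Q, so the Galois group of f over Q is not contained in A_3 and must be all of S_3. The splitting field has degree |S_3| = 6 over Q, so [K : Q] = 6.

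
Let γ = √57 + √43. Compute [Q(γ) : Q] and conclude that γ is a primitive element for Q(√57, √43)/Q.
[Q(γ) : Q] = 4 (equivalently, Q(γ) = Q(√57, √43))

Obviously Q(γ) ⊆ Q(√57, √43), and [Q(√57, √43):Q] = 4 (since 57, 43 are distinct squarefree integers > 1 with 2451 not a perfect square). To show equality we compute the minimal polynomial of γ. From γ = √57 + √43: γ^2 = 57 + 2√(2451) + 43 = 100 + 2√(2451), so γ^2 - 100 = 2√(2451); squaring, (γ^2 - 100)^2 = 4·2451, i.e. γ^4 - 200γ^2 + 10000 - 9804 = 0, i.e. γ^4 - 200γ^2 + 196 = 0. So γ is a root of x^4 - 200x^2 + 196. This polynomial is irreducible over Q: it has no rational root (each ±√57 ± √43 is irrational), and any factorization into two quadratics over Q would force √(2451) ∈ Q (pairing opposite roots) or √57, √43 ∈ Q (other pairings), all impossible. Hence [Q(γ):Q] = 4 = [Q(√57, √43):Q], so Q(γ) = Q(√57, √43).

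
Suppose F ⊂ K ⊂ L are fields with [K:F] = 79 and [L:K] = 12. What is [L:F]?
[L:F] = 948

The tower law says that for any tower of field extensions F ⊂ K ⊂ L with finite degrees, [L:F] = [L:K] · [K:F]. Here this gives [L:F] = 12 · 79 = 948.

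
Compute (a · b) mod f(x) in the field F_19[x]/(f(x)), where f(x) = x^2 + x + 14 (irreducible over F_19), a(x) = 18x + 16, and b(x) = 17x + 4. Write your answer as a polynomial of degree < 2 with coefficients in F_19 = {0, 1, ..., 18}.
a · b ≡ 17 (mod f(x))

Multiply in F_19[x]: a(x)·b(x) = (18x + 16)·(17x + 4) = 2x^2 + 2x + 7. This has degree ≥ 2, so divide by f(x) over F_19: 2x^2 + 2x + 7 = (2)·(x^2 + x + 14) + (17). Hence a·b ≡ 17 (mod f). (F_19[x]/(f) is a field with 19^2 = 361 elements since f is irreducible of degree 2.)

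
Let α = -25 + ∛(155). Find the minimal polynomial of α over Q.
m_α(x) = x^3 + 75x^2 + 1875x + 15470

Set β = α + 25 = ∛(155), so β^3 = 155. Then (α + 25)^3 - 155 = 0, i.e. α is a root of g(x) = (x + 25)^3 - 155 = x^3 + 75x^2 + 1875x + 15470. Since g(x) = h(x + 25) where h(x) = x^3 - 155, and h is irreducible over Q (because 155 is not a perfect cube, so h has no rational root, and a monic cubic with no rational root is irreducible), g is also irreducible (irreducibility is preserved under the substitution x → x + 25). Hence m_α(x) = x^3 + 75x^2 + 1875x + 15470.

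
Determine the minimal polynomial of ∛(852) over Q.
m_α(x) = x^3 - 852

α satisfies α^3 = 852, so x^3 - 852 annihilates α. By the rational root test, a rational root p/q (in lowest terms) of x^3 - 852 would satisfy p^3 = 852 q^3, forcing q = 1 and p^3 = 852; but 852 is not a perfect cube, contradiction. A monic cubic over Q with no rational root is irreducible (any nontrivial factorization would include a linear factor). Hence x^3 - 852 is the minimal polynomial of α, and in particular [Q(α):Q] = 3.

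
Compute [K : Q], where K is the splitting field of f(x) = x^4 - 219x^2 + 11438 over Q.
[K : Q] = 4

Solving the quadratic in x^2: x^2 = (219 ± √(219^2 - 4·11438))/2 = (219 ± √2209)/2 = (219 ± 47)/2, giving x^2 = 86 or x^2 = 133. So f(x) = (x^2 - 86)(x^2 - 133) and the roots of f are ±√86, ±√133. Hence the splitting field is K = Q(√86, √133). Since 86 and 133 are distinct squarefree integers > 1, their product 11438 is not a perfect square, so √133 ∉ Q(√86). By the tower law [K:Q] = [Q(√86,√133):Q(√86)] · [Q(√86):Q] = 2 · 2 = 4.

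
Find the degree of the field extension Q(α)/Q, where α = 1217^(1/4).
[Q(α):Q] = 4

α is a root of x^4 - 1217. By Eisenstein's criterion at the prime p = 1217 (which divides the constant term 1217 but p^2 = 1481089 does not, since 1217 is squarefree), x^4 - 1217 is irreducible over Q. Hence [Q(α):Q] = 4.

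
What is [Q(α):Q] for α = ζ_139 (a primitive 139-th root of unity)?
[Q(α):Q] = 138

The minimal polynomial of ζ_139 over Q is the 139-th cyclotomic polynomial Φ_139(x), which is irreducible over Q and has degree φ(139) = 138. Hence [Q(α):Q] = φ(139) = 138.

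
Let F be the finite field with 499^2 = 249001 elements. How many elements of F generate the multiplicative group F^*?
There are φ(249000) = 65600 primitive elements

F_q^* is cyclic of order q - 1 = 249000. A cyclic group of order m has exactly φ(m) generators. Here m = 249000 = 2^3 · 3 · 5^3 · 83, so the number of primitive elements is φ(249000) = 65600.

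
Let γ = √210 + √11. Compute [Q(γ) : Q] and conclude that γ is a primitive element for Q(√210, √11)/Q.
[Q(γ) : Q] = 4 (equivalently, Q(γ) = Q(√210, √11))

Obviously Q(γ) ⊆ Q(√210, √11), and [Q(√210, √11):Q] = 4 (since 210, 11 are distinct squarefree integers > 1 with 2310 not a perfect square). To show equality we compute the minimal polynomial of γ. From γ = √210 + √11: γ^2 = 210 + 2√(2310) + 11 = 221 + 2√(2310), so γ^2 - 221 = 2√(2310); squaring, (γ^2 - 221)^2 = 4·2310, i.e. γ^4 - 442γ^2 + 48841 - 9240 = 0, i.e. γ^4 - 442γ^2 + 39601 = 0. So γ is a root of x^4 - 442x^2 + 39601. This polynomial is irreducible over Q: it has no rational root (each ±√210 ± √11 is irrational), and any factorization into two quadratics over Q would force √(2310) ∈ Q (pairing opposite roots) or √210, √11 ∈ Q (other pairings), all impossible. Hence [Q(γ):Q] = 4 = [Q(√210, √11):Q], so Q(γ) = Q(√210, √11).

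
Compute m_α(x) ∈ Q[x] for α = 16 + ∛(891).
m_α(x) = x^3 - 48x^2 + 768x - 4987

Set β = α - 16 = ∛(891), so β^3 = 891. Then (α - 16)^3 - 891 = 0, i.e. α is a root of g(x) = (x - 16)^3 - 891 = x^3 - 48x^2 + 768x - 4987. Since g(x) = h(x - 16) where h(x) = x^3 - 891, and h is irreducible over Q (because 891 is not a perfect cube, so h has no rational root, and a monic cubic with no rational root is irreducible), g is also irreducible (irreducibility is preserved under the substitution x → x - 16). Hence m_α(x) = x^3 - 48x^2 + 768x - 4987.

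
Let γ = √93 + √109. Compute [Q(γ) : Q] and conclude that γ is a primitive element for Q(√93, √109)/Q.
[Q(γ) : Q] = 4 (equivalently, Q(γ) = Q(√93, √109))

Obviously Q(γ) ⊆ Q(√93, √109), and [Q(√93, √109):Q] = 4 (since 93, 109 are distinct squarefree integers > 1 with 10137 not a perfect square). To show equality we compute the minimal polynomial of γ. From γ = √93 + √109: γ^2 = 93 + 2√(10137) + 109 = 202 + 2√(10137), so γ^2 - 202 = 2√(10137); squaring, (γ^2 - 202)^2 = 4·10137, i.e. γ^4 - 404γ^2 + 40804 - 40548 = 0, i.e. γ^4 - 404γ^2 + 256 = 0. So γ is a root of x^4 - 404x^2 + 256. This polynomial is irreducible over Q: it has no rational root (each ±√93 ± √109 is irrational), and any factorization into two quadratics over Q would force √(10137) ∈ Q (pairing opposite roots) or √93, √109 ∈ Q (other pairings), all impossible. Hence [Q(γ):Q] = 4 = [Q(√93, √109):Q], so Q(γ) = Q(√93, √109).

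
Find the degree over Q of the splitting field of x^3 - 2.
[K : Q] = 6

The roots of x^3 - 2 are ∛2, ω∛2, ω^2∛2 where ω = e^(2πi/3) is a primitive cube root of unity, so K = Q(∛2, ω). Now [Q(∛2):Q] = 3 (since 2 is not a perfect cube, x^3 - 2 is irreducible) and [Q(ω):Q] = 2. Both 2 and 3 divide [K:Q], and [K:Q] ≤ 3·2 = 6, so [K:Q] = 6. (Equivalently: Q(∛2) ⊂ R but ω ∉ R, so [K : Q(∛2)] = 2.)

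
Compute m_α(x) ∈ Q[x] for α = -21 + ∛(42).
m_α(x) = x^3 + 63x^2 + 1323x + 9219

Set β = α + 21 = ∛(42), so β^3 = 42. Then (α + 21)^3 - 42 = 0, i.e. α is a root of g(x) = (x + 21)^3 - 42 = x^3 + 63x^2 + 1323x + 9219. Since g(x) = h(x + 21) where h(x) = x^3 - 42, and h is irreducible over Q (because 42 is not a perfect cube, so h has no rational root, and a monic cubic with no rational root is irreducible), g is also irreducible (irreducibility is preserved under the substitution x → x + 21). Hence m_α(x) = x^3 + 63x^2 + 1323x + 9219.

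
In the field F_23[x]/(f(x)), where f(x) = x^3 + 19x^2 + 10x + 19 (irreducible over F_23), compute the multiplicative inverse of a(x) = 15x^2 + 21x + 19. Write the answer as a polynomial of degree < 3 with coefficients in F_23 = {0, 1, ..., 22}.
a(x)^(-1) ≡ 10x^2 + 9x + 19 (mod f(x))

Since f is irreducible over F_23, F_23[x]/(f) is a field and a(x) ≠ 0 has an inverse. Apply the extended Euclidean algorithm to f(x) and a(x) in F_23[x]: f(x) = (20x + 7)·a(x) + (12x + 1);  a(x) = (7x + 5)·(12x + 1) + (14). The last nonzero remainder is the constant 14 = gcd(f, a) in F_23. Back-substituting through the division chain expresses 14 = s(x)·a(x) + t(x)·f(x) with s(x) ≡ 2x^2 + 11x + 13 (mod f), so (2x^2 + 11x + 13)·a(x) ≡ 14 (mod f). Multiplying by 14^(-1) ≡ 5 in F_23 gives a(x)^(-1) ≡ 5·(2x^2 + 11x + 13) ≡ 10x^2 + 9x + 19 (mod f). Check: (15x^2 + 21x + 19)·(10x^2 + 9x + 19) = 12x^4 + 20x^2 + 18x + 16 ≡ 1 (mod x^3 + 19x^2 + 10x + 19).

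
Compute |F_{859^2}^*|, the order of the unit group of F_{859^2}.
|F_{859^2}^*| = 737880

F_{859^2} has 859^2 = 737881 elements; its multiplicative group consists of all nonzero elements, so |F_{859^2}^*| = 737881 - 1 = 737880. (It is cyclic since any finite subgroup of the multiplicative group of a field is cyclic.)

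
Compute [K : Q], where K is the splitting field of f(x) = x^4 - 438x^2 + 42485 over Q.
[K : Q] = 4

Solving the quadratic in x^2: x^2 = (438 ± √(438^2 - 4·42485))/2 = (438 ± √21904)/2 = (438 ± 148)/2, giving x^2 = 145 or x^2 = 293. So f(x) = (x^2 - 145)(x^2 - 293) and the roots of f are ±√145, ±√293. Hence the splitting field is K = Q(√145, √293). Since 145 and 293 are distinct squarefree integers > 1, their product 42485 is not a perfect square, so √293 ∉ Q(√145). By the tower law [K:Q] = [Q(√145,√293):Q(√145)] · [Q(√145):Q] = 2 · 2 = 4.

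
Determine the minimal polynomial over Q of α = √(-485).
m_α(x) = x^2 + 485

α satisfies α^2 + 485 = 0, so x^2 + 485 annihilates α. Since d = -485 is squarefree and ≠ 1, it is not a perfect square in Q, so x^2 + 485 has no rational root and is therefore irreducible over Q (a degree-2 polynomial over a field is irreducible iff it has no root). Hence m_α(x) = x^2 + 485.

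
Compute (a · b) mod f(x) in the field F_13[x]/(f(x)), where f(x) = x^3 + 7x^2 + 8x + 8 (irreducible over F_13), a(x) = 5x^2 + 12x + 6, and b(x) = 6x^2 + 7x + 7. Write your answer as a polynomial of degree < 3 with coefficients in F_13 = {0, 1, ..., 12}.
a · b ≡ 12x^2 + 8x + 8 (mod f(x))

Multiply in F_13[x]: a(x)·b(x) = (5x^2 + 12x + 6)·(6x^2 + 7x + 7) = 4x^4 + 3x^3 + 12x^2 + 9x + 3. This has degree ≥ 3, so divide by f(x) over F_13: 4x^4 + 3x^3 + 12x^2 + 9x + 3 = (4x + 1)·(x^3 + 7x^2 + 8x + 8) + (12x^2 + 8x + 8). Hence a·b ≡ 12x^2 + 8x + 8 (mod f). (F_13[x]/(f) is a field with 13^3 = 2197 elements since f is irreducible of degree 3.)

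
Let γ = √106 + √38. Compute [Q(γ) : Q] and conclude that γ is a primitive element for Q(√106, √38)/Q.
[Q(γ) : Q] = 4 (equivalently, Q(γ) = Q(√106, √38))

Obviously Q(γ) ⊆ Q(√106, √38), and [Q(√106, √38):Q] = 4 (since 106, 38 are distinct squarefree integers > 1 with 4028 not a perfect square). To show equality we compute the minimal polynomial of γ. From γ = √106 + √38: γ^2 = 106 + 2√(4028) + 38 = 144 + 2√(4028), so γ^2 - 144 = 2√(4028); squaring, (γ^2 - 144)^2 = 4·4028, i.e. γ^4 - 288γ^2 + 20736 - 16112 = 0, i.e. γ^4 - 288γ^2 + 4624 = 0. So γ is a root of x^4 - 288x^2 + 4624. This polynomial is irreducible over Q: it has no rational root (each ±√106 ± √38 is irrational), and any factorization into two quadratics over Q would force √(4028) ∈ Q (pairing opposite roots) or √106, √38 ∈ Q (other pairings), all impossible. Hence [Q(γ):Q] = 4 = [Q(√106, √38):Q], so Q(γ) = Q(√106, √38).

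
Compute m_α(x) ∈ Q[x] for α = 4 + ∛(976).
m_α(x) = x^3 - 12x^2 + 48x - 1040

Set β = α - 4 = ∛(976), so β^3 = 976. Then (α - 4)^3 - 976 = 0, i.e. α is a root of g(x) = (x - 4)^3 - 976 = x^3 - 12x^2 + 48x - 1040. Since g(x) = h(x - 4) where h(x) = x^3 - 976, and h is irreducible over Q (because 976 is not a perfect cube, so h has no rational root, and a monic cubic with no rational root is irreducible), g is also irreducible (irreducibility is preserved under the substitution x → x - 4). Hence m_α(x) = x^3 - 12x^2 + 48x - 1040.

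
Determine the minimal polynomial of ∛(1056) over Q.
m_α(x) = x^3 - 1056

α satisfies α^3 = 1056, so x^3 - 1056 annihilates α. By the rational root test, a rational root p/q (in lowest terms) of x^3 - 1056 would satisfy p^3 = 1056 q^3, forcing q = 1 and p^3 = 1056; but 1056 is not a perfect cube, contradiction. A monic cubic over Q with no rational root is irreducible (any nontrivial factorization would include a linear factor). Hence x^3 - 1056 is the minimal polynomial of α, and in particular [Q(α):Q] = 3.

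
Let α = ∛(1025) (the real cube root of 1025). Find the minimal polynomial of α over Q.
m_α(x) = x^3 - 1025

α satisfies α^3 = 1025, so x^3 - 1025 annihilates α. By the rational root test, a rational root p/q (in lowest terms) of x^3 - 1025 would satisfy p^3 = 1025 q^3, forcing q = 1 and p^3 = 1025; but 1025 is not a perfect cube, contradiction. A monic cubic over Q with no rational root is irreducible (any nontrivial factorization would include a linear factor). Hence x^3 - 1025 is the minimal polynomial of α, and in particular [Q(α):Q] = 3.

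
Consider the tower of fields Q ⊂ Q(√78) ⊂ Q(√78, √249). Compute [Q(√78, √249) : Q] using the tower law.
[Q(√78, √249) : Q] = 4

[Q(√78):Q] = 2 (min poly x^2 - 78, irreducible since 78 is squarefree > 1). For the top step, suppose √249 ∈ Q(√78), say √249 = c + d√78 with c, d ∈ Q. Squaring: 249 = c^2 + 78d^2 + 2cd√78. Since √78 ∉ Q this forces 2cd = 0. If d = 0 then √249 = c ∈ Q, contradicting 249 squarefree > 1. If c = 0 then 249 = 78d^2, so 78·249 = (78d)^2 is a perfect square in Q — but 78·249 = 19422 is not a perfect square (since 78 and 249 are distinct squarefree integers). Contradiction. Hence √249 ∉ Q(√78), so x^2 - 249 stays irreducible over Q(√78) and [Q(√78, √249) : Q(√78)] = 2. By the tower law, [Q(√78, √249) : Q] = 2 · 2 = 4.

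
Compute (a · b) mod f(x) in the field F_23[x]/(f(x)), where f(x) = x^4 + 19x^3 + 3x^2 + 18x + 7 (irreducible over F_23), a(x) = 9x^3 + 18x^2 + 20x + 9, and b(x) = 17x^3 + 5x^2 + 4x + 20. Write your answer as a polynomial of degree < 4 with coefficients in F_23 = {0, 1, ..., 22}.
a · b ≡ 17x^3 + 12x^2 + 18x + 8 (mod f(x))

Multiply in F_23[x]: a(x)·b(x) = (9x^3 + 18x^2 + 20x + 9)·(17x^3 + 5x^2 + 4x + 20) = 15x^6 + 6x^5 + 6x^4 + 22x^3 + 2x^2 + 22x + 19. This has degree ≥ 4, so divide by f(x) over F_23: 15x^6 + 6x^5 + 6x^4 + 22x^3 + 2x^2 + 22x + 19 = (15x^2 + 20x + 18)·(x^4 + 19x^3 + 3x^2 + 18x + 7) + (17x^3 + 12x^2 + 18x + 8). Hence a·b ≡ 17x^3 + 12x^2 + 18x + 8 (mod f). (F_23[x]/(f) is a field with 23^4 = 279841 elements since f is irreducible of degree 4.)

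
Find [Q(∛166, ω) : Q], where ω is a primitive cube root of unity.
[Q(∛166, ω) : Q] = 6

[Q(∛166):Q] = 3 (min poly x^3 - 166, irreducible since 166 is not a perfect cube). [Q(ω):Q] = 2 (min poly x^2 + x + 1). Since Q(∛166) ⊂ R and ω ∉ R, we have ω ∉ Q(∛166), so x^2 + x + 1 remains irreducible over Q(∛166) and [Q(∛166, ω) : Q(∛166)] = 2. By the tower law, [Q(∛166, ω) : Q] = 3 · 2 = 6. (In fact Q(∛166, ω) is the splitting field of x^3 - 166 over Q.)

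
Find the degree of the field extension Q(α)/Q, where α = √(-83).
[Q(α):Q] = 2

[Q(α):Q] equals the degree of the minimal polynomial of α. Here α^2 = -83 and x^2 + 83 is irreducible (d = -83 is squarefree, ≠ 1, hence not a square), so deg(m_α) = 2. Thus [Q(α):Q] = 2.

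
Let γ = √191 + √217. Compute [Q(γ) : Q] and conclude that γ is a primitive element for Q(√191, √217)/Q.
[Q(γ) : Q] = 4 (equivalently, Q(γ) = Q(√191, √217))

Obviously Q(γ) ⊆ Q(√191, √217), and [Q(√191, √217):Q] = 4 (since 191, 217 are distinct squarefree integers > 1 with 41447 not a perfect square). To show equality we compute the minimal polynomial of γ. From γ = √191 + √217: γ^2 = 191 + 2√(41447) + 217 = 408 + 2√(41447), so γ^2 - 408 = 2√(41447); squaring, (γ^2 - 408)^2 = 4·41447, i.e. γ^4 - 816γ^2 + 166464 - 165788 = 0, i.e. γ^4 - 816γ^2 + 676 = 0. So γ is a root of x^4 - 816x^2 + 676. This polynomial is irreducible over Q: it has no rational root (each ±√191 ± √217 is irrational), and any factorization into two quadratics over Q would force √(41447) ∈ Q (pairing opposite roots) or √191, √217 ∈ Q (other pairings), all impossible. Hence [Q(γ):Q] = 4 = [Q(√191, √217):Q], so Q(γ) = Q(√191, √217).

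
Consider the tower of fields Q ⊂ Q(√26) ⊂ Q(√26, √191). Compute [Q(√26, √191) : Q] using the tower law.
[Q(√26, √191) : Q] = 4

[Q(√26):Q] = 2 (min poly x^2 - 26, irreducible since 26 is squarefree > 1). For the top step, suppose √191 ∈ Q(√26), say √191 = c + d√26 with c, d ∈ Q. Squaring: 191 = c^2 + 26d^2 + 2cd√26. Since √26 ∉ Q this forces 2cd = 0. If d = 0 then √191 = c ∈ Q, contradicting 191 squarefree > 1. If c = 0 then 191 = 26d^2, so 26·191 = (26d)^2 is a perfect square in Q — but 26·191 = 4966 is not a perfect square (since 26 and 191 are distinct squarefree integers). Contradiction. Hence √191 ∉ Q(√26), so x^2 - 191 stays irreducible over Q(√26) and [Q(√26, √191) : Q(√26)] = 2. By the tower law, [Q(√26, √191) : Q] = 2 · 2 = 4.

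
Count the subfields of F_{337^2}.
F_{337^2} has 2 subfields

The subfields of F_{p^n} are exactly the fields F_{p^d} for d | n (each is the fixed field of the unique index-d subgroup of Gal(F_{p^n}/F_p) ≅ Z/nZ). The divisors of n = 2 are {1, 2}, giving 2 subfields: F_{337^1}, F_{337^2}.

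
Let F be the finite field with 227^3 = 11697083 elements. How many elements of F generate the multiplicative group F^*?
There are φ(11697082) = 5709312 primitive elements

F_q^* is cyclic of order q - 1 = 11697082. A cyclic group of order m has exactly φ(m) generators. Here m = 11697082 = 2 · 73 · 113 · 709, so the number of primitive elements is φ(11697082) = 5709312.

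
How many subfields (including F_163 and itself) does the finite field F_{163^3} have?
F_{163^3} has 2 subfields

The subfields of F_{p^n} are exactly the fields F_{p^d} for d | n (each is the fixed field of the unique index-d subgroup of Gal(F_{p^n}/F_p) ≅ Z/nZ). The divisors of n = 3 are {1, 3}, giving 2 subfields: F_{163^1}, F_{163^3}.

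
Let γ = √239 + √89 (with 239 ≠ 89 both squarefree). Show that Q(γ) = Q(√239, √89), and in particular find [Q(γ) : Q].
[Q(γ) : Q] = 4 (equivalently, Q(γ) = Q(√239, √89))

Obviously Q(γ) ⊆ Q(√239, √89), and [Q(√239, √89):Q] = 4 (since 239, 89 are distinct squarefree integers > 1 with 21271 not a perfect square). To show equality we compute the minimal polynomial of γ. From γ = √239 + √89: γ^2 = 239 + 2√(21271) + 89 = 328 + 2√(21271), so γ^2 - 328 = 2√(21271); squaring, (γ^2 - 328)^2 = 4·21271, i.e. γ^4 - 656γ^2 + 107584 - 85084 = 0, i.e. γ^4 - 656γ^2 + 22500 = 0. So γ is a root of x^4 - 656x^2 + 22500. This polynomial is irreducible over Q: it has no rational root (each ±√239 ± √89 is irrational), and any factorization into two quadratics over Q would force √(21271) ∈ Q (pairing opposite roots) or √239, √89 ∈ Q (other pairings), all impossible. Hence [Q(γ):Q] = 4 = [Q(√239, √89):Q], so Q(γ) = Q(√239, √89).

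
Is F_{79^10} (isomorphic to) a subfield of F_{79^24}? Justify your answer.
No: F_{79^10} is not a subfield of F_{79^24}

F_{p^m} embeds in F_{p^n} iff m | n. Here 10 ∤ 24 (since 24 = 2·10 + 4 with remainder 4 ≠ 0), so F_{79^10} is not a subfield of F_{79^24}. Equivalently: if it were, the tower law would give 10 = [F_{79^10}:F_79] dividing [F_{79^24}:F_79] = 24, contradiction.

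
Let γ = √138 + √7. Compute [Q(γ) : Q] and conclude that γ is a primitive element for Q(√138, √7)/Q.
[Q(γ) : Q] = 4 (equivalently, Q(γ) = Q(√138, √7))

Obviously Q(γ) ⊆ Q(√138, √7), and [Q(√138, √7):Q] = 4 (since 138, 7 are distinct squarefree integers > 1 with 966 not a perfect square). To show equality we compute the minimal polynomial of γ. From γ = √138 + √7: γ^2 = 138 + 2√(966) + 7 = 145 + 2√(966), so γ^2 - 145 = 2√(966); squaring, (γ^2 - 145)^2 = 4·966, i.e. γ^4 - 290γ^2 + 21025 - 3864 = 0, i.e. γ^4 - 290γ^2 + 17161 = 0. So γ is a root of x^4 - 290x^2 + 17161. This polynomial is irreducible over Q: it has no rational root (each ±√138 ± √7 is irrational), and any factorization into two quadratics over Q would force √(966) ∈ Q (pairing opposite roots) or √138, √7 ∈ Q (other pairings), all impossible. Hence [Q(γ):Q] = 4 = [Q(√138, √7):Q], so Q(γ) = Q(√138, √7).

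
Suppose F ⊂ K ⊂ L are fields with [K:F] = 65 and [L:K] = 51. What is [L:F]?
[L:F] = 3315

The tower law says that for any tower of field extensions F ⊂ K ⊂ L with finite degrees, [L:F] = [L:K] · [K:F]. Here this gives [L:F] = 51 · 65 = 3315.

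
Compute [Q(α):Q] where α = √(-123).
[Q(α):Q] = 2

[Q(α):Q] equals the degree of the minimal polynomial of α. Here α^2 = -123 and x^2 + 123 is irreducible (d = -123 is squarefree, ≠ 1, hence not a square), so deg(m_α) = 2. Thus [Q(α):Q] = 2.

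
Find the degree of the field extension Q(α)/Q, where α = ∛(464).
[Q(α):Q] = 3

The minimal polynomial of α is x^3 - 464, irreducible over Q since 464 is not a perfect cube (so x^3 - 464 has no rational root). Hence [Q(α):Q] = deg(m_α) = 3.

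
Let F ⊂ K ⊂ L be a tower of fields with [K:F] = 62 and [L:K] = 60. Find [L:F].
[L:F] = 3720

The tower law says that for any tower of field extensions F ⊂ K ⊂ L with finite degrees, [L:F] = [L:K] · [K:F]. Here this gives [L:F] = 60 · 62 = 3720.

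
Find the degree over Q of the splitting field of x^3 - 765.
[K : Q] = 6

The roots of x^3 - 765 are ∛765, ω∛765, ω^2∛765 where ω = e^(2πi/3) is a primitive cube root of unity, so K = Q(∛765, ω). Now [Q(∛765):Q] = 3 (since 765 is not a perfect cube, x^3 - 765 is irreducible) and [Q(ω):Q] = 2. Both 2 and 3 divide [K:Q], and [K:Q] ≤ 3·2 = 6, so [K:Q] = 6. (Equivalently: Q(∛765) ⊂ R but ω ∉ R, so [K : Q(∛765)] = 2.)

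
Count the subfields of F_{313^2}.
F_{313^2} has 2 subfields

The subfields of F_{p^n} are exactly the fields F_{p^d} for d | n (each is the fixed field of the unique index-d subgroup of Gal(F_{p^n}/F_p) ≅ Z/nZ). The divisors of n = 2 are {1, 2}, giving 2 subfields: F_{313^1}, F_{313^2}.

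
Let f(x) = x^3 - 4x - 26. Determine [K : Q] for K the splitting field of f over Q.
[K : Q] = 6

By the rational root test, any rational root of the monic integer polynomial f(x) = x^3 - 4x - 26 must be an integer dividing the constant term -26, i.e. one of ±{1, 2, 13, 26}. Evaluating: f(1) = -29, f(-1) = -23, f(2) = -26, f(-2) = -26, f(13) = 2119, f(-13) = -2171, f(26) = 17446, f(-26) = -17498; none is 0, so f has no rational root and is therefore irreducible over Q (a cubic with no linear factor over a field is irreducible). For an irreducible cubic, the Galois group is A_3 or S_3 according as the discriminant disc(f) = -4a^3 - 27b^2 = -4·(-4)^3 - 27·(-26)^2 = -17996 is or is not a square in Q. Here disc(f) = -17996 is not a perfect square in Q, so the Galois group of f over Q is not contained in A_3 and must be all of S_3. The splitting field has degree |S_3| = 6 over Q, so [K : Q] = 6.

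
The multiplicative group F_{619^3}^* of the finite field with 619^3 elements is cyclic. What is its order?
|F_{619^3}^*| = 237176658

F_{619^3} has 619^3 = 237176659 elements; its multiplicative group consists of all nonzero elements, so |F_{619^3}^*| = 237176659 - 1 = 237176658. (It is cyclic since any finite subgroup of the multiplicative group of a field is cyclic.)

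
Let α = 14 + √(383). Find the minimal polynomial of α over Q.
m_α(x) = x^2 - 28x - 187

From α - 14 = √(383), squaring gives (α - 14)^2 = 383, i.e. α^2 - 28α + 196 = 383, so α^2 - 28α - 187 = 0. The discriminant of x^2 - 28x - 187 is (-28)^2 - 4·(-187) = 784 + 748 = 1532, and 4·(383) is not a perfect square in Q since 383 is squarefree and ≠ 1. Hence x^2 - 28x - 187 is irreducible over Q and is the minimal polynomial of α.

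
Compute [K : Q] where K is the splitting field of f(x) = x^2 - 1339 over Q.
[K : Q] = 2

f(x) = x^2 - 1339 factors as (x - √1339)(x + √1339). The splitting field is K = Q(√1339). Since 1339 is squarefree and > 1, it is not a perfect square, so x^2 - 1339 is irreducible over Q and [Q(√1339) : Q] = 2. Hence [K : Q] = 2.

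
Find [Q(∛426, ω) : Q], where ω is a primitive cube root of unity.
[Q(∛426, ω) : Q] = 6

[Q(∛426):Q] = 3 (min poly x^3 - 426, irreducible since 426 is not a perfect cube). [Q(ω):Q] = 2 (min poly x^2 + x + 1). Since Q(∛426) ⊂ R and ω ∉ R, we have ω ∉ Q(∛426), so x^2 + x + 1 remains irreducible over Q(∛426) and [Q(∛426, ω) : Q(∛426)] = 2. By the tower law, [Q(∛426, ω) : Q] = 3 · 2 = 6. (In fact Q(∛426, ω) is the splitting field of x^3 - 426 over Q.)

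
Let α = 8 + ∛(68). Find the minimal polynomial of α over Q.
m_α(x) = x^3 - 24x^2 + 192x - 580

Set β = α - 8 = ∛(68), so β^3 = 68. Then (α - 8)^3 - 68 = 0, i.e. α is a root of g(x) = (x - 8)^3 - 68 = x^3 - 24x^2 + 192x - 580. Since g(x) = h(x - 8) where h(x) = x^3 - 68, and h is irreducible over Q (because 68 is not a perfect cube, so h has no rational root, and a monic cubic with no rational root is irreducible), g is also irreducible (irreducibility is preserved under the substitution x → x - 8). Hence m_α(x) = x^3 - 24x^2 + 192x - 580.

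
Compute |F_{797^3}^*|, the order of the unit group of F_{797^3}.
|F_{797^3}^*| = 506261572

F_{797^3} has 797^3 = 506261573 elements; its multiplicative group consists of all nonzero elements, so |F_{797^3}^*| = 506261573 - 1 = 506261572. (It is cyclic since any finite subgroup of the multiplicative group of a field is cyclic.)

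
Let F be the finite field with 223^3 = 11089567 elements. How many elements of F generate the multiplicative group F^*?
There are φ(11089566) = 3596400 primitive elements

F_q^* is cyclic of order q - 1 = 11089566. A cyclic group of order m has exactly φ(m) generators. Here m = 11089566 = 2 · 3^2 · 37 · 16651, so the number of primitive elements is φ(11089566) = 3596400.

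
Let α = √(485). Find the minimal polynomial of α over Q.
m_α(x) = x^2 - 485

α satisfies α^2 - 485 = 0, so x^2 - 485 annihilates α. Since d = 485 is squarefree and ≠ 1, it is not a perfect square in Q, so x^2 - 485 has no rational root and is therefore irreducible over Q (a degree-2 polynomial over a field is irreducible iff it has no root). Hence m_α(x) = x^2 - 485.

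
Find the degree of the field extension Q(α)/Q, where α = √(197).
[Q(α):Q] = 2

[Q(α):Q] equals the degree of the minimal polynomial of α. Here α^2 = 197 and x^2 - 197 is irreducible (d = 197 is squarefree, ≠ 1, hence not a square), so deg(m_α) = 2. Thus [Q(α):Q] = 2.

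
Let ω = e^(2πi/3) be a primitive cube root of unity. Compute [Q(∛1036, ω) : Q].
[Q(∛1036, ω) : Q] = 6

[Q(∛1036):Q] = 3 (min poly x^3 - 1036, irreducible since 1036 is not a perfect cube). [Q(ω):Q] = 2 (min poly x^2 + x + 1). Since Q(∛1036) ⊂ R and ω ∉ R, we have ω ∉ Q(∛1036), so x^2 + x + 1 remains irreducible over Q(∛1036) and [Q(∛1036, ω) : Q(∛1036)] = 2. By the tower law, [Q(∛1036, ω) : Q] = 3 · 2 = 6. (In fact Q(∛1036, ω) is the splitting field of x^3 - 1036 over Q.)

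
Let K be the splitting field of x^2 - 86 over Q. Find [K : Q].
[K : Q] = 2

f(x) = x^2 - 86 factors as (x - √86)(x + √86). The splitting field is K = Q(√86). Since 86 is squarefree and > 1, it is not a perfect square, so x^2 - 86 is irreducible over Q and [Q(√86) : Q] = 2. Hence [K : Q] = 2.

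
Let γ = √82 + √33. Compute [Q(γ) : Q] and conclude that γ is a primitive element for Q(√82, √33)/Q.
[Q(γ) : Q] = 4 (equivalently, Q(γ) = Q(√82, √33))

Obviously Q(γ) ⊆ Q(√82, √33), and [Q(√82, √33):Q] = 4 (since 82, 33 are distinct squarefree integers > 1 with 2706 not a perfect square). To show equality we compute the minimal polynomial of γ. From γ = √82 + √33: γ^2 = 82 + 2√(2706) + 33 = 115 + 2√(2706), so γ^2 - 115 = 2√(2706); squaring, (γ^2 - 115)^2 = 4·2706, i.e. γ^4 - 230γ^2 + 13225 - 10824 = 0, i.e. γ^4 - 230γ^2 + 2401 = 0. So γ is a root of x^4 - 230x^2 + 2401. This polynomial is irreducible over Q: it has no rational root (each ±√82 ± √33 is irrational), and any factorization into two quadratics over Q would force √(2706) ∈ Q (pairing opposite roots) or √82, √33 ∈ Q (other pairings), all impossible. Hence [Q(γ):Q] = 4 = [Q(√82, √33):Q], so Q(γ) = Q(√82, √33).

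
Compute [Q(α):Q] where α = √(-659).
[Q(α):Q] = 2

[Q(α):Q] equals the degree of the minimal polynomial of α. Here α^2 = -659 and x^2 + 659 is irreducible (d = -659 is squarefree, ≠ 1, hence not a square), so deg(m_α) = 2. Thus [Q(α):Q] = 2.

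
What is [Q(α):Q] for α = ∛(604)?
[Q(α):Q] = 3

The minimal polynomial of α is x^3 - 604, irreducible over Q since 604 is not a perfect cube (so x^3 - 604 has no rational root). Hence [Q(α):Q] = deg(m_α) = 3.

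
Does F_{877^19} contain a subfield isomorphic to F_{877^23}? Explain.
No: F_{877^23} is not a subfield of F_{877^19}

F_{p^m} embeds in F_{p^n} iff m | n. Here 23 ∤ 19 (since 19 = 0·23 + 19 with remainder 19 ≠ 0), so F_{877^23} is not a subfield of F_{877^19}. Equivalently: if it were, the tower law would give 23 = [F_{877^23}:F_877] dividing [F_{877^19}:F_877] = 19, contradiction.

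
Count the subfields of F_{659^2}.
F_{659^2} has 2 subfields

The subfields of F_{p^n} are exactly the fields F_{p^d} for d | n (each is the fixed field of the unique index-d subgroup of Gal(F_{p^n}/F_p) ≅ Z/nZ). The divisors of n = 2 are {1, 2}, giving 2 subfields: F_{659^1}, F_{659^2}.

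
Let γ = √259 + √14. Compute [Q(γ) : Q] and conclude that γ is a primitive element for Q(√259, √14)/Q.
[Q(γ) : Q] = 4 (equivalently, Q(γ) = Q(√259, √14))

Obviously Q(γ) ⊆ Q(√259, √14), and [Q(√259, √14):Q] = 4 (since 259, 14 are distinct squarefree integers > 1 with 3626 not a perfect square). To show equality we compute the minimal polynomial of γ. From γ = √259 + √14: γ^2 = 259 + 2√(3626) + 14 = 273 + 2√(3626), so γ^2 - 273 = 2√(3626); squaring, (γ^2 - 273)^2 = 4·3626, i.e. γ^4 - 546γ^2 + 74529 - 14504 = 0, i.e. γ^4 - 546γ^2 + 60025 = 0. So γ is a root of x^4 - 546x^2 + 60025. This polynomial is irreducible over Q: it has no rational root (each ±√259 ± √14 is irrational), and any factorization into two quadratics over Q would force √(3626) ∈ Q (pairing opposite roots) or √259, √14 ∈ Q (other pairings), all impossible. Hence [Q(γ):Q] = 4 = [Q(√259, √14):Q], so Q(γ) = Q(√259, √14).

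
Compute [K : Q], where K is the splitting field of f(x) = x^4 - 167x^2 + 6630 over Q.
[K : Q] = 4

Solving the quadratic in x^2: x^2 = (167 ± √(167^2 - 4·6630))/2 = (167 ± √1369)/2 = (167 ± 37)/2, giving x^2 = 102 or x^2 = 65. So f(x) = (x^2 - 102)(x^2 - 65) and the roots of f are ±√102, ±√65. Hence the splitting field is K = Q(√102, √65). Since 102 and 65 are distinct squarefree integers > 1, their product 6630 is not a perfect square, so √65 ∉ Q(√102). By the tower law [K:Q] = [Q(√102,√65):Q(√102)] · [Q(√102):Q] = 2 · 2 = 4.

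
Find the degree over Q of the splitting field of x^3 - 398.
[K : Q] = 6

The roots of x^3 - 398 are ∛398, ω∛398, ω^2∛398 where ω = e^(2πi/3) is a primitive cube root of unity, so K = Q(∛398, ω). Now [Q(∛398):Q] = 3 (since 398 is not a perfect cube, x^3 - 398 is irreducible) and [Q(ω):Q] = 2. Both 2 and 3 divide [K:Q], and [K:Q] ≤ 3·2 = 6, so [K:Q] = 6. (Equivalently: Q(∛398) ⊂ R but ω ∉ R, so [K : Q(∛398)] = 2.)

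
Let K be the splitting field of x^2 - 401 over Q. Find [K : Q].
[K : Q] = 2

f(x) = x^2 - 401 factors as (x - √401)(x + √401). The splitting field is K = Q(√401). Since 401 is squarefree and > 1, it is not a perfect square, so x^2 - 401 is irreducible over Q and [Q(√401) : Q] = 2. Hence [K : Q] = 2.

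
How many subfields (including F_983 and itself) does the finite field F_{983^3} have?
F_{983^3} has 2 subfields

The subfields of F_{p^n} are exactly the fields F_{p^d} for d | n (each is the fixed field of the unique index-d subgroup of Gal(F_{p^n}/F_p) ≅ Z/nZ). The divisors of n = 3 are {1, 3}, giving 2 subfields: F_{983^1}, F_{983^3}.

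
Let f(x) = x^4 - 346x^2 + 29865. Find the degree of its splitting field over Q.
[K : Q] = 4

Solving the quadratic in x^2: x^2 = (346 ± √(346^2 - 4·29865))/2 = (346 ± √256)/2 = (346 ± 16)/2, giving x^2 = 181 or x^2 = 165. So f(x) = (x^2 - 181)(x^2 - 165) and the roots of f are ±√181, ±√165. Hence the splitting field is K = Q(√181, √165). Since 181 and 165 are distinct squarefree integers > 1, their product 29865 is not a perfect square, so √165 ∉ Q(√181). By the tower law [K:Q] = [Q(√181,√165):Q(√181)] · [Q(√181):Q] = 2 · 2 = 4.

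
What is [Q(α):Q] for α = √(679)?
[Q(α):Q] = 2

[Q(α):Q] equals the degree of the minimal polynomial of α. Here α^2 = 679 and x^2 - 679 is irreducible (d = 679 is squarefree, ≠ 1, hence not a square), so deg(m_α) = 2. Thus [Q(α):Q] = 2.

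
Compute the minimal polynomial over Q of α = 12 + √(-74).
m_α(x) = x^2 - 24x + 218

From α - 12 = √(-74), squaring gives (α - 12)^2 = -74, i.e. α^2 - 24α + 144 = -74, so α^2 - 24α + 218 = 0. The discriminant of x^2 - 24x + 218 is (-24)^2 - 4·(218) = 576 - 872 = -296, and 4·(-74) is not a perfect square in Q since -74 is squarefree and ≠ 1. Hence x^2 - 24x + 218 is irreducible over Q and is the minimal polynomial of α.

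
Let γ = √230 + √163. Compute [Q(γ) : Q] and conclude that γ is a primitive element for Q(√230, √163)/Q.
[Q(γ) : Q] = 4 (equivalently, Q(γ) = Q(√230, √163))

Obviously Q(γ) ⊆ Q(√230, √163), and [Q(√230, √163):Q] = 4 (since 230, 163 are distinct squarefree integers > 1 with 37490 not a perfect square). To show equality we compute the minimal polynomial of γ. From γ = √230 + √163: γ^2 = 230 + 2√(37490) + 163 = 393 + 2√(37490), so γ^2 - 393 = 2√(37490); squaring, (γ^2 - 393)^2 = 4·37490, i.e. γ^4 - 786γ^2 + 154449 - 149960 = 0, i.e. γ^4 - 786γ^2 + 4489 = 0. So γ is a root of x^4 - 786x^2 + 4489. This polynomial is irreducible over Q: it has no rational root (each ±√230 ± √163 is irrational), and any factorization into two quadratics over Q would force √(37490) ∈ Q (pairing opposite roots) or √230, √163 ∈ Q (other pairings), all impossible. Hence [Q(γ):Q] = 4 = [Q(√230, √163):Q], so Q(γ) = Q(√230, √163).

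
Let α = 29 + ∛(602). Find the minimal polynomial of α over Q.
m_α(x) = x^3 - 87x^2 + 2523x - 24991

Set β = α - 29 = ∛(602), so β^3 = 602. Then (α - 29)^3 - 602 = 0, i.e. α is a root of g(x) = (x - 29)^3 - 602 = x^3 - 87x^2 + 2523x - 24991. Since g(x) = h(x - 29) where h(x) = x^3 - 602, and h is irreducible over Q (because 602 is not a perfect cube, so h has no rational root, and a monic cubic with no rational root is irreducible), g is also irreducible (irreducibility is preserved under the substitution x → x - 29). Hence m_α(x) = x^3 - 87x^2 + 2523x - 24991.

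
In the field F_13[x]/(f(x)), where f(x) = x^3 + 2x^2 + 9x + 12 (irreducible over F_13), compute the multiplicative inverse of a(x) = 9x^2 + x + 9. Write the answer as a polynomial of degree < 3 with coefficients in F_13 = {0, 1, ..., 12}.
a(x)^(-1) ≡ 5x^2 + 10x + 1 (mod f(x))

Since f is irreducible over F_13, F_13[x]/(f) is a field and a(x) ≠ 0 has an inverse. Apply the extended Euclidean algorithm to f(x) and a(x) in F_13[x]: f(x) = (3x + 10)·a(x) + (11x);  a(x) = (2x + 6)·(11x) + (9). The last nonzero remainder is the constant 9 = gcd(f, a) in F_13. Back-substituting through the division chain expresses 9 = s(x)·a(x) + t(x)·f(x) with s(x) ≡ 6x^2 + 12x + 9 (mod f), so (6x^2 + 12x + 9)·a(x) ≡ 9 (mod f). Multiplying by 9^(-1) ≡ 3 in F_13 gives a(x)^(-1) ≡ 3·(6x^2 + 12x + 9) ≡ 5x^2 + 10x + 1 (mod f). Check: (9x^2 + x + 9)·(5x^2 + 10x + 1) = 6x^4 + 4x^3 + 12x^2 + 9 ≡ 1 (mod x^3 + 2x^2 + 9x + 12).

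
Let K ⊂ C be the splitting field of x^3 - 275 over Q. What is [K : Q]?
[K : Q] = 6

The roots of x^3 - 275 are ∛275, ω∛275, ω^2∛275 where ω = e^(2πi/3) is a primitive cube root of unity, so K = Q(∛275, ω). Now [Q(∛275):Q] = 3 (since 275 is not a perfect cube, x^3 - 275 is irreducible) and [Q(ω):Q] = 2. Both 2 and 3 divide [K:Q], and [K:Q] ≤ 3·2 = 6, so [K:Q] = 6. (Equivalently: Q(∛275) ⊂ R but ω ∉ R, so [K : Q(∛275)] = 2.)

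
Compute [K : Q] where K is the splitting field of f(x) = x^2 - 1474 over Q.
[K : Q] = 2

f(x) = x^2 - 1474 factors as (x - √1474)(x + √1474). The splitting field is K = Q(√1474). Since 1474 is squarefree and > 1, it is not a perfect square, so x^2 - 1474 is irreducible over Q and [Q(√1474) : Q] = 2. Hence [K : Q] = 2.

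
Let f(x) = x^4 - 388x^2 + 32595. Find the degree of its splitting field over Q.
[K : Q] = 4

Solving the quadratic in x^2: x^2 = (388 ± √(388^2 - 4·32595))/2 = (388 ± √20164)/2 = (388 ± 142)/2, giving x^2 = 265 or x^2 = 123. So f(x) = (x^2 - 265)(x^2 - 123) and the roots of f are ±√265, ±√123. Hence the splitting field is K = Q(√265, √123). Since 265 and 123 are distinct squarefree integers > 1, their product 32595 is not a perfect square, so √123 ∉ Q(√265). By the tower law [K:Q] = [Q(√265,√123):Q(√265)] · [Q(√265):Q] = 2 · 2 = 4.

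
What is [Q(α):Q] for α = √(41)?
[Q(α):Q] = 2

[Q(α):Q] equals the degree of the minimal polynomial of α. Here α^2 = 41 and x^2 - 41 is irreducible (d = 41 is squarefree, ≠ 1, hence not a square), so deg(m_α) = 2. Thus [Q(α):Q] = 2.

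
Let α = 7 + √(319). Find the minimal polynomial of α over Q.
m_α(x) = x^2 - 14x - 270

From α - 7 = √(319), squaring gives (α - 7)^2 = 319, i.e. α^2 - 14α + 49 = 319, so α^2 - 14α - 270 = 0. The discriminant of x^2 - 14x - 270 is (-14)^2 - 4·(-270) = 196 + 1080 = 1276, and 4·(319) is not a perfect square in Q since 319 is squarefree and ≠ 1. Hence x^2 - 14x - 270 is irreducible over Q and is the minimal polynomial of α.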